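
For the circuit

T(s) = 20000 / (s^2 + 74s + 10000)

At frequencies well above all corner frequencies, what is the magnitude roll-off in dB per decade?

Each pole contributes −20 dB/decade at high frequency; each zero contributes +20 dB/decade.
Net: 0 zero(s) − 2 pole(s) → -40 dB/decade.

-40 dB/decade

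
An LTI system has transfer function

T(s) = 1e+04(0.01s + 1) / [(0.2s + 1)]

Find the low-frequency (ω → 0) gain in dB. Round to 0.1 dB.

T(0) = 1e+04 · 1 / 1 = 10000
20 log₁₀(10000) ≈ 80.00 dB

80.0 dB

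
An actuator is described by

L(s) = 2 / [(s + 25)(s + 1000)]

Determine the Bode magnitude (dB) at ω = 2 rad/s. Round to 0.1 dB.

At s = jω = j2:
pole (s+25): 25 + j2 → |·| = √(25²+2²) = √629 ≈ 25.08, ∠ = arctan(2/25) ≈ 4.57°
pole (s+1000): 1000 + j2 → |·| = √(1000²+2²) = √1000004 ≈ 1000, ∠ = arctan(2/1000) ≈ 0.11°
|L| = 2 / 25080 ≈ 7.9745e-05
Gain = 20 log₁₀(7.9745e-05) ≈ -81.97 dB

-82.0 dB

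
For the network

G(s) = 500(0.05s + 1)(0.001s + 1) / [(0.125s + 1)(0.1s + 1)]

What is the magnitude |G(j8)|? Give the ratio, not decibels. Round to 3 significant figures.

At ω = 8 rad/s:
zero (1 + j8·0.05) = 1 + j0.4 → |·| ≈ 1.077, ∠ ≈ 21.80°
zero (1 + j8·0.001) = 1 + j0.008 → |·| ≈ 1, ∠ ≈ 0.46°
pole (1 + j8·0.125) = 1 + j1 → |·| ≈ 1.4142, ∠ ≈ 45.00°
pole (1 + j8·0.1) = 1 + j0.8 → |·| ≈ 1.2806, ∠ ≈ 38.66°
|G| = 500 · 1.077 · 1 / (1.4142 · 1.2806) ≈ 297.35

297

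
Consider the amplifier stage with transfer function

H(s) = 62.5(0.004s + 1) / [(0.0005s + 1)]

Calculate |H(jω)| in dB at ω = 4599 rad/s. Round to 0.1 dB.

At ω = 4599 rad/s:
zero (1 + j4599·0.004) = 1 + j18.396 → |·| ≈ 18.423, ∠ ≈ 86.89°
pole (1 + j4599·0.0005) = 1 + j2.2995 → |·| ≈ 2.5075, ∠ ≈ 66.50°
|H| = 62.5 · 18.423 / (2.5075) ≈ 459.2
Gain = 20 log₁₀(459.2) ≈ 53.24 dB

53.2 dB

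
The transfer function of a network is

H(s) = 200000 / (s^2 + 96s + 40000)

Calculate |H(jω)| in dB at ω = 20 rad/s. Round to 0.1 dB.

14.1 dB

At s = jω = j20:
quadratic: (j20)² + 96·j20 + 40000 = 39600 + j1920 → |·| ≈ 39647, ∠ ≈ 2.78°
|H| = 200000 / 39647 ≈ 5.0445
Gain = 20 log₁₀(5.0445) ≈ 14.06 dB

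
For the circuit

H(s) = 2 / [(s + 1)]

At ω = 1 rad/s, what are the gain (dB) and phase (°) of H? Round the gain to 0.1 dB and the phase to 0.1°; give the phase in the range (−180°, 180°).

At ω = 1 rad/s:
pole (1 + j1·1) = 1 + j1 → |·| ≈ 1.4142, ∠ ≈ 45.00°
|H| = 2 · 1 / (1.4142) ≈ 1.4142
Gain = 20 log₁₀(1.4142) ≈ 3.01 dB
∠H = (0°) − (45.00°) = -45.00°

3.0 dB, -45.0°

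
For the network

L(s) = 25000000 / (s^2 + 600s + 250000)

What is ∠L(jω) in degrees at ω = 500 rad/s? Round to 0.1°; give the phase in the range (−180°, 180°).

At s = jω = j500:
quadratic: (j500)² + 600·j500 + 250000 = 0 + j300000 → |·| ≈ 3e+05, ∠ ≈ 90.00°
∠L = 0.00° − 90.00° = -90.00°

-90.0°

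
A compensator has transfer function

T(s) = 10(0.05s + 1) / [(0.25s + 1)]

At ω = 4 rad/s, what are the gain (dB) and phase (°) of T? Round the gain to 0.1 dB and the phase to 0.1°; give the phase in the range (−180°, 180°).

At ω = 4 rad/s:
zero (1 + j4·0.05) = 1 + j0.2 → |·| ≈ 1.0198, ∠ ≈ 11.31°
pole (1 + j4·0.25) = 1 + j1 → |·| ≈ 1.4142, ∠ ≈ 45.00°
|T| = 10 · 1.0198 / (1.4142) ≈ 7.2111
Gain = 20 log₁₀(7.2111) ≈ 17.16 dB
∠T = (11.31°) − (45.00°) = -33.69°

17.2 dB, -33.7°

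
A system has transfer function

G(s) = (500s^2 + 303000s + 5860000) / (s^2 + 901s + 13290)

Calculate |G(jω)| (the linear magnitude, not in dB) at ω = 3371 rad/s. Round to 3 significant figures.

491

Substitute s = j3371:
Numerator: 500(j3371)^2 + 303000(j3371) + 5860000 = -5675960500 + j1021413000
Denominator: (j3371)^2 + 901(j3371) + 13290 = -11350351 + j3037271
|N| = √(5675960500² + 1021413000²) ≈ 5.7671e+09, ∠N ≈ 169.80°
|D| = √(11350351² + 3037271²) ≈ 1.175e+07, ∠D ≈ 165.02°
|G| = 5.7671e+09 / 1.175e+07 ≈ 490.82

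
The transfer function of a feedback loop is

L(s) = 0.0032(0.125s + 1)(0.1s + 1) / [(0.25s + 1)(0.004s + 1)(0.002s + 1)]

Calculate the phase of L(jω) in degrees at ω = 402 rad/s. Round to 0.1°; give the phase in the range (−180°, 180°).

-8.9°

At ω = 402 rad/s:
zero (1 + j402·0.125) = 1 + j50.25 → |·| ≈ 50.26, ∠ ≈ 88.86°
zero (1 + j402·0.1) = 1 + j40.2 → |·| ≈ 40.212, ∠ ≈ 88.58°
pole (1 + j402·0.25) = 1 + j100.5 → |·| ≈ 100.5, ∠ ≈ 89.43°
pole (1 + j402·0.004) = 1 + j1.608 → |·| ≈ 1.8936, ∠ ≈ 58.12°
pole (1 + j402·0.002) = 1 + j0.804 → |·| ≈ 1.2831, ∠ ≈ 38.80°
∠L = (88.86° + 88.58°) − (89.43° + 58.12° + 38.80°) = -8.91°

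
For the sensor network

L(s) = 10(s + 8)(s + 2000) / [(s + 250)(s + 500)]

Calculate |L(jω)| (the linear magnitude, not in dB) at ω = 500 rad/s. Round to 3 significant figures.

At s = jω = j500:
zero (s+8): 8 + j500 → |·| = √(8²+500²) = √250064 ≈ 500.06, ∠ = arctan(500/8) ≈ 89.08°
zero (s+2000): 2000 + j500 → |·| = √(2000²+500²) = √4250000 ≈ 2061.6, ∠ = arctan(500/2000) ≈ 14.04°
pole (s+250): 250 + j500 → |·| = √(250²+500²) = √312500 ≈ 559.02, ∠ = arctan(500/250) ≈ 63.43°
pole (s+500): 500 + j500 → |·| = √(500²+500²) = √500000 ≈ 707.11, ∠ = arctan(500/500) ≈ 45.00°
|L| = 10 · 1.0309e+06 / 3.9529e+05 ≈ 26.08

26.1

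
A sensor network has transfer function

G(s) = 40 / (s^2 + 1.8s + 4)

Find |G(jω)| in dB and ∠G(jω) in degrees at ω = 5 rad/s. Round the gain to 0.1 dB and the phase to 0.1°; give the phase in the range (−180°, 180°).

At s = jω = j5:
quadratic: (j5)² + 1.8·j5 + 4 = -21 + j9 → |·| ≈ 22.847, ∠ ≈ 156.80°
|G| = 40 / 22.847 ≈ 1.7508
Gain = 20 log₁₀(1.7508) ≈ 4.86 dB
∠G = 0.00° − 156.80° = -156.80°

4.9 dB, -156.8°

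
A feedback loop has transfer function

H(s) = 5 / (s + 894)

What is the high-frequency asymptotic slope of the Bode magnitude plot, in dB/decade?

-20 dB/decade

Each pole contributes −20 dB/decade at high frequency; each zero contributes +20 dB/decade.
Net: 0 zero(s) − 1 pole(s) → -20 dB/decade.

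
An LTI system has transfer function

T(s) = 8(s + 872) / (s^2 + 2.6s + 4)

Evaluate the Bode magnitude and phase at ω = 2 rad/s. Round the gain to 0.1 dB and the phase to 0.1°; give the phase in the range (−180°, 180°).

62.6 dB, -89.9°

At s = jω = j2:
zero (s+872): 872 + j2 → |·| = √(872²+2²) = √760388 ≈ 872, ∠ = arctan(2/872) ≈ 0.13°
quadratic: (j2)² + 2.6·j2 + 4 = 0 + j5.2 → |·| ≈ 5.2, ∠ ≈ 90.00°
|T| = 8 · 872 / 5.2 ≈ 1341.5
Gain = 20 log₁₀(1341.5) ≈ 62.55 dB
∠T = 0.13° − 90.00° = -89.87°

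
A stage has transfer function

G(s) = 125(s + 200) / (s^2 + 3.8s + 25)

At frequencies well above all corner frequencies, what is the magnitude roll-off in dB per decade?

Each pole contributes −20 dB/decade at high frequency; each zero contributes +20 dB/decade.
Net: 1 zero(s) − 2 pole(s) → -20 dB/decade.

-20 dB/decade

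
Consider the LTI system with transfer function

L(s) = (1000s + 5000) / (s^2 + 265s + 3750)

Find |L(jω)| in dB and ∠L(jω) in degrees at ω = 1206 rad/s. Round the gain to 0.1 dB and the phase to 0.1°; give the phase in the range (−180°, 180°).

Substitute s = j1206:
Numerator: 1000(j1206) + 5000 = 5000 + j1206000
Denominator: (j1206)^2 + 265(j1206) + 3750 = -1450686 + j319590
|N| = √(5000² + 1206000²) ≈ 1.206e+06, ∠N ≈ 89.76°
|D| = √(1450686² + 319590²) ≈ 1.4855e+06, ∠D ≈ 167.58°
|L| = 1.206e+06 / 1.4855e+06 ≈ 0.81185
Gain = 20 log₁₀(0.81185) ≈ -1.81 dB
∠L = 89.76° − 167.58° = -77.82°

-1.8 dB, -77.8°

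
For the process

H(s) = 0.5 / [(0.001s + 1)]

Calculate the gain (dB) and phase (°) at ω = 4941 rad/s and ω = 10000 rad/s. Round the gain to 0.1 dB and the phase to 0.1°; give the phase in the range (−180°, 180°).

At ω = 4941 rad/s:
pole (1 + j4941·0.001) = 1 + j4.941 → |·| ≈ 5.0412, ∠ ≈ 78.56°
|H| = 0.5 · 1 / (5.0412) ≈ 0.099183
Gain = 20 log₁₀(0.099183) ≈ -20.07 dB
∠H = (0°) − (78.56°) = -78.56°

At ω = 10000 rad/s:
pole (1 + j10000·0.001) = 1 + j10 → |·| ≈ 10.05, ∠ ≈ 84.29°
|H| = 0.5 · 1 / (10.05) ≈ 0.049751
Gain = 20 log₁₀(0.049751) ≈ -26.06 dB
∠H = (0°) − (84.29°) = -84.29°

ω = 4941: -20.1 dB, -78.6°; ω = 10000: -26.1 dB, -84.3°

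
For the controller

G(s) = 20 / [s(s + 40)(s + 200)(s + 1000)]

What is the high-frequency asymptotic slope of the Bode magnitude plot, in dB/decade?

Each pole contributes −20 dB/decade at high frequency; each zero contributes +20 dB/decade.
Net: 0 zero(s) − 4 pole(s) → -80 dB/decade.

-80 dB/decade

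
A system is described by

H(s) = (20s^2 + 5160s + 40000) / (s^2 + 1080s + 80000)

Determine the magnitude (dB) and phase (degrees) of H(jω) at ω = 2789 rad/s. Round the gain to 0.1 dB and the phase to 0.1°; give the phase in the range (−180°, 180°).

25.5 dB, 16.1°

Substitute s = j2789:
Numerator: 20(j2789)^2 + 5160(j2789) + 40000 = -155530420 + j14391240
Denominator: (j2789)^2 + 1080(j2789) + 80000 = -7698521 + j3012120
|N| = √(155530420² + 14391240²) ≈ 1.5619e+08, ∠N ≈ 174.71°
|D| = √(7698521² + 3012120²) ≈ 8.2668e+06, ∠D ≈ 158.63°
|H| = 1.5619e+08 / 8.2668e+06 ≈ 18.894
Gain = 20 log₁₀(18.894) ≈ 25.53 dB
∠H = 174.71° − 158.63° = 16.08°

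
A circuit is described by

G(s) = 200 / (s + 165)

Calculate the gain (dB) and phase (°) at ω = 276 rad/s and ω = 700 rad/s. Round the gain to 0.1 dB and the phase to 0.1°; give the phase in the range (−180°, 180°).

ω = 276: -4.1 dB, -59.1°; ω = 700: -11.1 dB, -76.7°

Substitute s = j276:
Numerator: 200 = 200 + j0
Denominator: (j276) + 165 = 165 + j276
|N| = √(200² + 0²) ≈ 200, ∠N ≈ 0.00°
|D| = √(165² + 276²) ≈ 321.56, ∠D ≈ 59.13°
|G| = 200 / 321.56 ≈ 0.62197
Gain = 20 log₁₀(0.62197) ≈ -4.12 dB
∠G = 0.00° − 59.13° = -59.13°

Substitute s = j700:
Numerator: 200 = 200 + j0
Denominator: (j700) + 165 = 165 + j700
|N| = √(200² + 0²) ≈ 200, ∠N ≈ 0.00°
|D| = √(165² + 700²) ≈ 719.18, ∠D ≈ 76.74°
|G| = 200 / 719.18 ≈ 0.27809
Gain = 20 log₁₀(0.27809) ≈ -11.12 dB
∠G = 0.00° − 76.74° = -76.74°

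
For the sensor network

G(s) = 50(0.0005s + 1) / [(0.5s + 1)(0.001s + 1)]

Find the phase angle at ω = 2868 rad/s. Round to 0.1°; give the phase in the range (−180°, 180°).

-105.6°

At ω = 2868 rad/s:
zero (1 + j2868·0.0005) = 1 + j1.434 → |·| ≈ 1.7482, ∠ ≈ 55.11°
pole (1 + j2868·0.5) = 1 + j1434 → |·| ≈ 1434, ∠ ≈ 89.96°
pole (1 + j2868·0.001) = 1 + j2.868 → |·| ≈ 3.0373, ∠ ≈ 70.78°
∠G = (55.11°) − (89.96° + 70.78°) = -105.63°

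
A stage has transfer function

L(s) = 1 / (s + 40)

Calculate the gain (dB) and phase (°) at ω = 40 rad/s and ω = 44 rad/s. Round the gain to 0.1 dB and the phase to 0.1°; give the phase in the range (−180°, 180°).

ω = 40: -35.1 dB, -45.0°; ω = 44: -35.5 dB, -47.7°

At s = jω = j40:
pole (s+40): 40 + j40 → |·| = √(40²+40²) = √3200 ≈ 56.569, ∠ = arctan(40/40) ≈ 45.00°
|L| = 1 / 56.569 ≈ 0.017678
Gain = 20 log₁₀(0.017678) ≈ -35.05 dB
∠L = 0.00° − 45.00° = -45.00°

At s = jω = j44:
pole (s+40): 40 + j44 → |·| = √(40²+44²) = √3536 ≈ 59.464, ∠ = arctan(44/40) ≈ 47.73°
|L| = 1 / 59.464 ≈ 0.016817
Gain = 20 log₁₀(0.016817) ≈ -35.49 dB
∠L = 0.00° − 47.73° = -47.73°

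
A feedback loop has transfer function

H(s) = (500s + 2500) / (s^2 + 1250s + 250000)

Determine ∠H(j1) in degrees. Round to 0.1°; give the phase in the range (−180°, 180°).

11.0°

Substitute s = j1:
Numerator: 500(j1) + 2500 = 2500 + j500
Denominator: (j1)^2 + 1250(j1) + 250000 = 249999 + j1250
|N| = √(2500² + 500²) ≈ 2549.5, ∠N ≈ 11.31°
|D| = √(249999² + 1250²) ≈ 2.5e+05, ∠D ≈ 0.29°
∠H = 11.31° − 0.29° = 11.02°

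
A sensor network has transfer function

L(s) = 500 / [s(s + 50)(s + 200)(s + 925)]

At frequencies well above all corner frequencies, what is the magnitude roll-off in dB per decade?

-80 dB/decade

Each pole contributes −20 dB/decade at high frequency; each zero contributes +20 dB/decade.
Net: 0 zero(s) − 4 pole(s) → -80 dB/decade.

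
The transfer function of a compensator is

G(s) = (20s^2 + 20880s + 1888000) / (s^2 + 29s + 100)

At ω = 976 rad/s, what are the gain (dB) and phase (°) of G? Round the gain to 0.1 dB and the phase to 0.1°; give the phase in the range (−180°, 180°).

Substitute s = j976:
Numerator: 20(j976)^2 + 20880(j976) + 1888000 = -17163520 + j20378880
Denominator: (j976)^2 + 29(j976) + 100 = -952476 + j28304
|N| = √(17163520² + 20378880²) ≈ 2.6644e+07, ∠N ≈ 130.10°
|D| = √(952476² + 28304²) ≈ 9.529e+05, ∠D ≈ 178.30°
|G| = 2.6644e+07 / 9.529e+05 ≈ 27.961
Gain = 20 log₁₀(27.961) ≈ 28.93 dB
∠G = 130.10° − 178.30° = -48.20°

28.9 dB, -48.2°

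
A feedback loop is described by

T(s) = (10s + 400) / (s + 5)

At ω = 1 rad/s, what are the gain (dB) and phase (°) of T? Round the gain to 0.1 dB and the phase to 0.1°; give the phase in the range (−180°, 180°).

37.9 dB, -9.9°

Substitute s = j1:
Numerator: 10(j1) + 400 = 400 + j10
Denominator: (j1) + 5 = 5 + j1
|N| = √(400² + 10²) ≈ 400.12, ∠N ≈ 1.43°
|D| = √(5² + 1²) ≈ 5.099, ∠D ≈ 11.31°
|T| = 400.12 / 5.099 ≈ 78.47
Gain = 20 log₁₀(78.47) ≈ 37.89 dB
∠T = 1.43° − 11.31° = -9.88°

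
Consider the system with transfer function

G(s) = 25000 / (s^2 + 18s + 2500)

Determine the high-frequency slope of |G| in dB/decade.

-40 dB/decade

Each pole contributes −20 dB/decade at high frequency; each zero contributes +20 dB/decade.
Net: 0 zero(s) − 2 pole(s) → -40 dB/decade.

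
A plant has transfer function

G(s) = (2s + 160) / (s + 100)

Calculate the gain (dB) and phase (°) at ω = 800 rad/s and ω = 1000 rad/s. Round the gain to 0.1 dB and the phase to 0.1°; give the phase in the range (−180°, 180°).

Substitute s = j800:
Numerator: 2(j800) + 160 = 160 + j1600
Denominator: (j800) + 100 = 100 + j800
|N| = √(160² + 1600²) ≈ 1608, ∠N ≈ 84.29°
|D| = √(100² + 800²) ≈ 806.23, ∠D ≈ 82.87°
|G| = 1608 / 806.23 ≈ 1.9945
Gain = 20 log₁₀(1.9945) ≈ 6.00 dB
∠G = 84.29° − 82.87° = 1.42°

Substitute s = j1000:
Numerator: 2(j1000) + 160 = 160 + j2000
Denominator: (j1000) + 100 = 100 + j1000
|N| = √(160² + 2000²) ≈ 2006.4, ∠N ≈ 85.43°
|D| = √(100² + 1000²) ≈ 1005, ∠D ≈ 84.29°
|G| = 2006.4 / 1005 ≈ 1.9964
Gain = 20 log₁₀(1.9964) ≈ 6.00 dB
∠G = 85.43° − 84.29° = 1.14°

ω = 800: 6.0 dB, 1.4°; ω = 1000: 6.0 dB, 1.1°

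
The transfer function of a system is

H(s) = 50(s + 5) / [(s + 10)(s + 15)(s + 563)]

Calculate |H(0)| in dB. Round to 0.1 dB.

-50.6 dB

H(0) = 50·5 / (10·15·563) ≈ 0.0029603
20 log₁₀(0.0029603) ≈ -50.57 dB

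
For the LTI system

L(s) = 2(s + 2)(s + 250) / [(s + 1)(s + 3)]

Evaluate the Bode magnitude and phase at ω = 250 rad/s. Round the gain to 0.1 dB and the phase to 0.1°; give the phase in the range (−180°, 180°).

At s = jω = j250:
zero (s+2): 2 + j250 → |·| = √(2²+250²) = √62504 ≈ 250.01, ∠ = arctan(250/2) ≈ 89.54°
zero (s+250): 250 + j250 → |·| = √(250²+250²) = √125000 ≈ 353.55, ∠ = arctan(250/250) ≈ 45.00°
pole (s+1): 1 + j250 → |·| = √(1²+250²) = √62501 ≈ 250, ∠ = arctan(250/1) ≈ 89.77°
pole (s+3): 3 + j250 → |·| = √(3²+250²) = √62509 ≈ 250.02, ∠ = arctan(250/3) ≈ 89.31°
|L| = 2 · 88391 / 62505 ≈ 2.8283
Gain = 20 log₁₀(2.8283) ≈ 9.03 dB
∠L = 134.54° − 179.08° = -44.54°

9.0 dB, -44.5°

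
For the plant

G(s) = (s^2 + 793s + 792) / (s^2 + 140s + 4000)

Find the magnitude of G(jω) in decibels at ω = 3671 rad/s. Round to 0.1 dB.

Substitute s = j3671:
Numerator: (j3671)^2 + 793(j3671) + 792 = -13475449 + j2911103
Denominator: (j3671)^2 + 140(j3671) + 4000 = -13472241 + j513940
|N| = √(13475449² + 2911103²) ≈ 1.3786e+07, ∠N ≈ 167.81°
|D| = √(13472241² + 513940²) ≈ 1.3482e+07, ∠D ≈ 177.82°
|G| = 1.3786e+07 / 1.3482e+07 ≈ 1.0225
Gain = 20 log₁₀(1.0225) ≈ 0.19 dB

0.2 dB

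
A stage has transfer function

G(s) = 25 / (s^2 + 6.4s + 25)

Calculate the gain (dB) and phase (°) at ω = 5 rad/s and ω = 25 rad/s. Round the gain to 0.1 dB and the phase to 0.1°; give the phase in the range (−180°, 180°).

ω = 5: -2.1 dB, -90.0°; ω = 25: -27.9 dB, -165.1°

At s = jω = j5:
quadratic: (j5)² + 6.4·j5 + 25 = 0 + j32 → |·| ≈ 32, ∠ ≈ 90.00°
|G| = 25 / 32 ≈ 0.78125
Gain = 20 log₁₀(0.78125) ≈ -2.14 dB
∠G = 0.00° − 90.00° = -90.00°

At s = jω = j25:
quadratic: (j25)² + 6.4·j25 + 25 = -600 + j160 → |·| ≈ 620.97, ∠ ≈ 165.07°
|G| = 25 / 620.97 ≈ 0.04026
Gain = 20 log₁₀(0.04026) ≈ -27.90 dB
∠G = 0.00° − 165.07° = -165.07°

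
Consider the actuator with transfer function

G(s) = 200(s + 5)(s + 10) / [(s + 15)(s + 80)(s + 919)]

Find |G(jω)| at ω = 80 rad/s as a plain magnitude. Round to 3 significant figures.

0.152

At s = jω = j80:
zero (s+5): 5 + j80 → |·| = √(5²+80²) = √6425 ≈ 80.156, ∠ = arctan(80/5) ≈ 86.42°
zero (s+10): 10 + j80 → |·| = √(10²+80²) = √6500 ≈ 80.623, ∠ = arctan(80/10) ≈ 82.87°
pole (s+15): 15 + j80 → |·| = √(15²+80²) = √6625 ≈ 81.394, ∠ = arctan(80/15) ≈ 79.38°
pole (s+80): 80 + j80 → |·| = √(80²+80²) = √12800 ≈ 113.14, ∠ = arctan(80/80) ≈ 45.00°
pole (s+919): 919 + j80 → |·| = √(919²+80²) = √850961 ≈ 922.48, ∠ = arctan(80/919) ≈ 4.98°
|G| = 200 · 6462.4 / 8.495e+06 ≈ 0.15215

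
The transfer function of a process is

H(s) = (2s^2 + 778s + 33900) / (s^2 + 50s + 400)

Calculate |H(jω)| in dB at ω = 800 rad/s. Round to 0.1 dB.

Substitute s = j800:
Numerator: 2(j800)^2 + 778(j800) + 33900 = -1246100 + j622400
Denominator: (j800)^2 + 50(j800) + 400 = -639600 + j40000
|N| = √(1246100² + 622400²) ≈ 1.3929e+06, ∠N ≈ 153.46°
|D| = √(639600² + 40000²) ≈ 6.4085e+05, ∠D ≈ 176.42°
|H| = 1.3929e+06 / 6.4085e+05 ≈ 2.1735
Gain = 20 log₁₀(2.1735) ≈ 6.74 dB

6.7 dB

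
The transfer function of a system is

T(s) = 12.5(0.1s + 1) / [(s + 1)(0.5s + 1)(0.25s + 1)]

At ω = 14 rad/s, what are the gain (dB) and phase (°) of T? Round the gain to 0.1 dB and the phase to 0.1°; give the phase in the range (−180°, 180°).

-24.5 dB, 172.6°

At ω = 14 rad/s:
zero (1 + j14·0.1) = 1 + j1.4 → |·| ≈ 1.7205, ∠ ≈ 54.46°
pole (1 + j14·1) = 1 + j14 → |·| ≈ 14.036, ∠ ≈ 85.91°
pole (1 + j14·0.5) = 1 + j7 → |·| ≈ 7.0711, ∠ ≈ 81.87°
pole (1 + j14·0.25) = 1 + j3.5 → |·| ≈ 3.6401, ∠ ≈ 74.05°
|T| = 12.5 · 1.7205 / (14.036 · 7.0711 · 3.6401) ≈ 0.059528
Gain = 20 log₁₀(0.059528) ≈ -24.51 dB
∠T = (54.46°) − (85.91° + 81.87° + 74.05°) = -187.37° ≡ 172.63° (principal value)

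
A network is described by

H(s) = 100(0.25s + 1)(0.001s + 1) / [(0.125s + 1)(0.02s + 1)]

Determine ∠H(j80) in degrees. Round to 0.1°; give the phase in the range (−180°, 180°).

-50.6°

At ω = 80 rad/s:
zero (1 + j80·0.25) = 1 + j20 → |·| ≈ 20.025, ∠ ≈ 87.14°
zero (1 + j80·0.001) = 1 + j0.08 → |·| ≈ 1.0032, ∠ ≈ 4.57°
pole (1 + j80·0.125) = 1 + j10 → |·| ≈ 10.05, ∠ ≈ 84.29°
pole (1 + j80·0.02) = 1 + j1.6 → |·| ≈ 1.8868, ∠ ≈ 57.99°
∠H = (87.14° + 4.57°) − (84.29° + 57.99°) = -50.57°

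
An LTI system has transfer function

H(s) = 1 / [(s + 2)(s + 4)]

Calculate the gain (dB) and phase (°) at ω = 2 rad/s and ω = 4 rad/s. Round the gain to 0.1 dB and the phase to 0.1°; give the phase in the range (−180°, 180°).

At s = jω = j2:
pole (s+2): 2 + j2 → |·| = √(2²+2²) = √8 ≈ 2.8284, ∠ = arctan(2/2) ≈ 45.00°
pole (s+4): 4 + j2 → |·| = √(4²+2²) = √20 ≈ 4.4721, ∠ = arctan(2/4) ≈ 26.57°
|H| = 1 / 12.649 ≈ 0.079058
Gain = 20 log₁₀(0.079058) ≈ -22.04 dB
∠H = 0.00° − 71.57° = -71.57°

At s = jω = j4:
pole (s+2): 2 + j4 → |·| = √(2²+4²) = √20 ≈ 4.4721, ∠ = arctan(4/2) ≈ 63.43°
pole (s+4): 4 + j4 → |·| = √(4²+4²) = √32 ≈ 5.6569, ∠ = arctan(4/4) ≈ 45.00°
|H| = 1 / 25.298 ≈ 0.039529
Gain = 20 log₁₀(0.039529) ≈ -28.06 dB
∠H = 0.00° − 108.43° = -108.43°

ω = 2: -22.0 dB, -71.6°; ω = 4: -28.1 dB, -108.4°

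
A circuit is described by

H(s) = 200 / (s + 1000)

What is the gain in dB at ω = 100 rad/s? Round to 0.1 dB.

-14.0 dB

Substitute s = j100:
Numerator: 200 = 200 + j0
Denominator: (j100) + 1000 = 1000 + j100
|N| = √(200² + 0²) ≈ 200, ∠N ≈ 0.00°
|D| = √(1000² + 100²) ≈ 1005, ∠D ≈ 5.71°
|H| = 200 / 1005 ≈ 0.199
Gain = 20 log₁₀(0.199) ≈ -14.02 dB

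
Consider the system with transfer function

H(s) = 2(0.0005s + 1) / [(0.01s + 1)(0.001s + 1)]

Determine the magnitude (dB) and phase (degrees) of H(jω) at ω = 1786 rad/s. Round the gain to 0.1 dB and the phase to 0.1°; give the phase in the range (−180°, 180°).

-22.7 dB, -105.8°

At ω = 1786 rad/s:
zero (1 + j1786·0.0005) = 1 + j0.893 → |·| ≈ 1.3407, ∠ ≈ 41.76°
pole (1 + j1786·0.01) = 1 + j17.86 → |·| ≈ 17.888, ∠ ≈ 86.80°
pole (1 + j1786·0.001) = 1 + j1.786 → |·| ≈ 2.0469, ∠ ≈ 60.76°
|H| = 2 · 1.3407 / (17.888 · 2.0469) ≈ 0.073232
Gain = 20 log₁₀(0.073232) ≈ -22.71 dB
∠H = (41.76°) − (86.80° + 60.76°) = -105.80°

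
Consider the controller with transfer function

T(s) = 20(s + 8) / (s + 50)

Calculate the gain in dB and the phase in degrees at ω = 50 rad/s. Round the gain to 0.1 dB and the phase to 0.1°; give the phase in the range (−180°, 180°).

At s = jω = j50:
zero (s+8): 8 + j50 → |·| = √(8²+50²) = √2564 ≈ 50.636, ∠ = arctan(50/8) ≈ 80.91°
pole (s+50): 50 + j50 → |·| = √(50²+50²) = √5000 ≈ 70.711, ∠ = arctan(50/50) ≈ 45.00°
|T| = 20 · 50.636 / 70.711 ≈ 14.322
Gain = 20 log₁₀(14.322) ≈ 23.12 dB
∠T = 80.91° − 45.00° = 35.91°

23.1 dB, 35.9°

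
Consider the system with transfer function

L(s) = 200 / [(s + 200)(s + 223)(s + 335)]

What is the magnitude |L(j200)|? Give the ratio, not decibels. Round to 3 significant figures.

6.05e-06

At s = jω = j200:
pole (s+200): 200 + j200 → |·| = √(200²+200²) = √80000 ≈ 282.84, ∠ = arctan(200/200) ≈ 45.00°
pole (s+223): 223 + j200 → |·| = √(223²+200²) = √89729 ≈ 299.55, ∠ = arctan(200/223) ≈ 41.89°
pole (s+335): 335 + j200 → |·| = √(335²+200²) = √152225 ≈ 390.16, ∠ = arctan(200/335) ≈ 30.84°
|L| = 200 / 3.3056e+07 ≈ 6.0503e-06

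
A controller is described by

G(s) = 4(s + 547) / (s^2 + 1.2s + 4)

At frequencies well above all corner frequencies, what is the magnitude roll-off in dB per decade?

-20 dB/decade

Each pole contributes −20 dB/decade at high frequency; each zero contributes +20 dB/decade.
Net: 1 zero(s) − 2 pole(s) → -20 dB/decade.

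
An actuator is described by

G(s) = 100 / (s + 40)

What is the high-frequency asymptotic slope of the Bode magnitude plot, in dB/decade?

Each pole contributes −20 dB/decade at high frequency; each zero contributes +20 dB/decade.
Net: 0 zero(s) − 1 pole(s) → -20 dB/decade.

-20 dB/decade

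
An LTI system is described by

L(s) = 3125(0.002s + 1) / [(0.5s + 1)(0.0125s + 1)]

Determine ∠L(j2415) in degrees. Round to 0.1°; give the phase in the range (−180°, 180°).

-99.8°

At ω = 2415 rad/s:
zero (1 + j2415·0.002) = 1 + j4.83 → |·| ≈ 4.9324, ∠ ≈ 78.30°
pole (1 + j2415·0.5) = 1 + j1207.5 → |·| ≈ 1207.5, ∠ ≈ 89.95°
pole (1 + j2415·0.0125) = 1 + j30.1875 → |·| ≈ 30.204, ∠ ≈ 88.10°
∠L = (78.30°) − (89.95° + 88.10°) = -99.75°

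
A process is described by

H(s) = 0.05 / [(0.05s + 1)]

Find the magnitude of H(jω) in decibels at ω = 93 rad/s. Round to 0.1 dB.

-39.6 dB

At ω = 93 rad/s:
pole (1 + j93·0.05) = 1 + j4.65 → |·| ≈ 4.7563, ∠ ≈ 77.86°
|H| = 0.05 · 1 / (4.7563) ≈ 0.010512
Gain = 20 log₁₀(0.010512) ≈ -39.57 dB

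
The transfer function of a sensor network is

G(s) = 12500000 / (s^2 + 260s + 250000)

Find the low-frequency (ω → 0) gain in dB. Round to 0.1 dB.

G(0) = 12500000 / 250000 = 50
20 log₁₀(50) ≈ 33.98 dB

34.0 dB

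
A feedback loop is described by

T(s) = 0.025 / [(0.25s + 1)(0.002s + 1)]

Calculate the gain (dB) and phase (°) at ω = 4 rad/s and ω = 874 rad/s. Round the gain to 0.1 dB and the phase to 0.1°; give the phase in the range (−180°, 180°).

ω = 4: -35.1 dB, -45.5°; ω = 874: -84.9 dB, -150.0°

At ω = 4 rad/s:
pole (1 + j4·0.25) = 1 + j1 → |·| ≈ 1.4142, ∠ ≈ 45.00°
pole (1 + j4·0.002) = 1 + j0.008 → |·| ≈ 1, ∠ ≈ 0.46°
|T| = 0.025 · 1 / (1.4142 · 1) ≈ 0.017678
Gain = 20 log₁₀(0.017678) ≈ -35.05 dB
∠T = (0°) − (45.00° + 0.46°) = -45.46°

At ω = 874 rad/s:
pole (1 + j874·0.25) = 1 + j218.5 → |·| ≈ 218.5, ∠ ≈ 89.74°
pole (1 + j874·0.002) = 1 + j1.748 → |·| ≈ 2.0138, ∠ ≈ 60.23°
|T| = 0.025 · 1 / (218.5 · 2.0138) ≈ 5.6816e-05
Gain = 20 log₁₀(5.6816e-05) ≈ -84.91 dB
∠T = (0°) − (89.74° + 60.23°) = -149.97°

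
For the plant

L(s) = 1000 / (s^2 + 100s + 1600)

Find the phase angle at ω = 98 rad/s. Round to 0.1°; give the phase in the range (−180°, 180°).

Substitute s = j98:
Numerator: 1000 = 1000 + j0
Denominator: (j98)^2 + 100(j98) + 1600 = -8004 + j9800
|N| = √(1000² + 0²) ≈ 1000, ∠N ≈ 0.00°
|D| = √(8004² + 9800²) ≈ 12653, ∠D ≈ 129.24°
∠L = 0.00° − 129.24° = -129.24°

-129.2°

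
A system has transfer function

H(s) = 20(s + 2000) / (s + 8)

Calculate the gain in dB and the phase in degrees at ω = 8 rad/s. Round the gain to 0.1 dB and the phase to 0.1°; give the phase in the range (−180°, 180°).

71.0 dB, -44.8°

At s = jω = j8:
zero (s+2000): 2000 + j8 → |·| = √(2000²+8²) = √4000064 ≈ 2000, ∠ = arctan(8/2000) ≈ 0.23°
pole (s+8): 8 + j8 → |·| = √(8²+8²) = √128 ≈ 11.314, ∠ = arctan(8/8) ≈ 45.00°
|H| = 20 · 2000 / 11.314 ≈ 3535.4
Gain = 20 log₁₀(3535.4) ≈ 70.97 dB
∠H = 0.23° − 45.00° = -44.77°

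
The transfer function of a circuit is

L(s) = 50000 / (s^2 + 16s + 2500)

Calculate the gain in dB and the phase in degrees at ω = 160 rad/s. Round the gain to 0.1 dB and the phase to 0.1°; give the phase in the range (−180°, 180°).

At s = jω = j160:
quadratic: (j160)² + 16·j160 + 2500 = -23100 + j2560 → |·| ≈ 23241, ∠ ≈ 173.68°
|L| = 50000 / 23241 ≈ 2.1514
Gain = 20 log₁₀(2.1514) ≈ 6.65 dB
∠L = 0.00° − 173.68° = -173.68°

6.7 dB, -173.7°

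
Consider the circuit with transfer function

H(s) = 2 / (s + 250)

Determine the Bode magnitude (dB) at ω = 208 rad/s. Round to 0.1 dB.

-44.2 dB

At s = jω = j208:
pole (s+250): 250 + j208 → |·| = √(250²+208²) = √105764 ≈ 325.21, ∠ = arctan(208/250) ≈ 39.76°
|H| = 2 / 325.21 ≈ 0.0061499
Gain = 20 log₁₀(0.0061499) ≈ -44.22 dB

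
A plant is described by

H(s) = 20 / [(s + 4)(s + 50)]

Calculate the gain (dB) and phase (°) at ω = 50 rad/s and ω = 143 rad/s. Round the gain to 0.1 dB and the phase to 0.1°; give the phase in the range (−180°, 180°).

ω = 50: -45.0 dB, -130.4°; ω = 143: -60.7 dB, -159.1°

At s = jω = j50:
pole (s+4): 4 + j50 → |·| = √(4²+50²) = √2516 ≈ 50.16, ∠ = arctan(50/4) ≈ 85.43°
pole (s+50): 50 + j50 → |·| = √(50²+50²) = √5000 ≈ 70.711, ∠ = arctan(50/50) ≈ 45.00°
|H| = 20 / 3546.9 ≈ 0.0056387
Gain = 20 log₁₀(0.0056387) ≈ -44.98 dB
∠H = 0.00° − 130.43° = -130.43°

At s = jω = j143:
pole (s+4): 4 + j143 → |·| = √(4²+143²) = √20465 ≈ 143.06, ∠ = arctan(143/4) ≈ 88.40°
pole (s+50): 50 + j143 → |·| = √(50²+143²) = √22949 ≈ 151.49, ∠ = arctan(143/50) ≈ 70.73°
|H| = 20 / 21672 ≈ 0.00092285
Gain = 20 log₁₀(0.00092285) ≈ -60.70 dB
∠H = 0.00° − 159.13° = -159.13°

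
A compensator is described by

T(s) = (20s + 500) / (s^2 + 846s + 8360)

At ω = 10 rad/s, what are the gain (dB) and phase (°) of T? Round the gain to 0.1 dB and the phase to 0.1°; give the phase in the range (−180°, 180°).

-26.8 dB, -23.9°

Substitute s = j10:
Numerator: 20(j10) + 500 = 500 + j200
Denominator: (j10)^2 + 846(j10) + 8360 = 8260 + j8460
|N| = √(500² + 200²) ≈ 538.52, ∠N ≈ 21.80°
|D| = √(8260² + 8460²) ≈ 11824, ∠D ≈ 45.69°
|T| = 538.52 / 11824 ≈ 0.045545
Gain = 20 log₁₀(0.045545) ≈ -26.83 dB
∠T = 21.80° − 45.69° = -23.89°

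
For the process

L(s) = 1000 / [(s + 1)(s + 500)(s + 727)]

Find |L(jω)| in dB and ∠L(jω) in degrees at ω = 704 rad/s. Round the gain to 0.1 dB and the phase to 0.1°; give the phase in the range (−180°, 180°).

At s = jω = j704:
pole (s+1): 1 + j704 → |·| = √(1²+704²) = √495617 ≈ 704, ∠ = arctan(704/1) ≈ 89.92°
pole (s+500): 500 + j704 → |·| = √(500²+704²) = √745616 ≈ 863.49, ∠ = arctan(704/500) ≈ 54.62°
pole (s+727): 727 + j704 → |·| = √(727²+704²) = √1024145 ≈ 1012, ∠ = arctan(704/727) ≈ 44.08°
|L| = 1000 / 6.1519e+08 ≈ 1.6255e-06
Gain = 20 log₁₀(1.6255e-06) ≈ -115.78 dB
∠L = 0.00° − 188.62° = -188.62° ≡ 171.38° (principal value)

-115.8 dB, 171.4°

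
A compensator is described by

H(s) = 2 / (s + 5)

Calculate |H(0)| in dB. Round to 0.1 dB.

H(0) = 2 / (5) = 0.4
20 log₁₀(0.4) ≈ -7.96 dB

-8.0 dB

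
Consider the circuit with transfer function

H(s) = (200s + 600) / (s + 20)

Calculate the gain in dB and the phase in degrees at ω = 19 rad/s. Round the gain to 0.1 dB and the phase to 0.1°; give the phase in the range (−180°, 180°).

42.9 dB, 37.5°

Substitute s = j19:
Numerator: 200(j19) + 600 = 600 + j3800
Denominator: (j19) + 20 = 20 + j19
|N| = √(600² + 3800²) ≈ 3847.1, ∠N ≈ 81.03°
|D| = √(20² + 19²) ≈ 27.586, ∠D ≈ 43.53°
|H| = 3847.1 / 27.586 ≈ 139.46
Gain = 20 log₁₀(139.46) ≈ 42.89 dB
∠H = 81.03° − 43.53° = 37.50°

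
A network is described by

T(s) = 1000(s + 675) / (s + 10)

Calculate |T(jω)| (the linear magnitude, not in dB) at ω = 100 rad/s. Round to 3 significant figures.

At s = jω = j100:
zero (s+675): 675 + j100 → |·| = √(675²+100²) = √465625 ≈ 682.37, ∠ = arctan(100/675) ≈ 8.43°
pole (s+10): 10 + j100 → |·| = √(10²+100²) = √10100 ≈ 100.5, ∠ = arctan(100/10) ≈ 84.29°
|T| = 1000 · 682.37 / 100.5 ≈ 6789.8

6.79e+03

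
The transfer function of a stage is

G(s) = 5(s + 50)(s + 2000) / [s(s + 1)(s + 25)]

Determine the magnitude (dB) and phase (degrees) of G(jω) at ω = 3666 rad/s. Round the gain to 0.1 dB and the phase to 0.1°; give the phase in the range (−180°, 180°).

At s = jω = j3666:
zero (s+50): 50 + j3666 → |·| = √(50²+3666²) = √13442056 ≈ 3666.3, ∠ = arctan(3666/50) ≈ 89.22°
zero (s+2000): 2000 + j3666 → |·| = √(2000²+3666²) = √17439556 ≈ 4176.1, ∠ = arctan(3666/2000) ≈ 61.39°
pole (s+1): 1 + j3666 → |·| = √(1²+3666²) = √13439557 ≈ 3666, ∠ = arctan(3666/1) ≈ 89.98°
pole (s+25): 25 + j3666 → |·| = √(25²+3666²) = √13440181 ≈ 3666.1, ∠ = arctan(3666/25) ≈ 89.61°
pole at origin: |s| = 3666, ∠ = 90.00° (in denominator)
|G| = 5 · 1.5311e+07 / 4.9271e+10 ≈ 0.0015538
Gain = 20 log₁₀(0.0015538) ≈ -56.17 dB
∠G = 150.61° − 269.59° = -118.98°

-56.2 dB, -119.0°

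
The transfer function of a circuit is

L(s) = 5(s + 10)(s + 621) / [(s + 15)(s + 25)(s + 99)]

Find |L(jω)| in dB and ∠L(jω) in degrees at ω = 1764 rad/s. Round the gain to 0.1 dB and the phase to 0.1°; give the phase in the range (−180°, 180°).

At s = jω = j1764:
zero (s+10): 10 + j1764 → |·| = √(10²+1764²) = √3111796 ≈ 1764, ∠ = arctan(1764/10) ≈ 89.68°
zero (s+621): 621 + j1764 → |·| = √(621²+1764²) = √3497337 ≈ 1870.1, ∠ = arctan(1764/621) ≈ 70.61°
pole (s+15): 15 + j1764 → |·| = √(15²+1764²) = √3111921 ≈ 1764.1, ∠ = arctan(1764/15) ≈ 89.51°
pole (s+25): 25 + j1764 → |·| = √(25²+1764²) = √3112321 ≈ 1764.2, ∠ = arctan(1764/25) ≈ 89.19°
pole (s+99): 99 + j1764 → |·| = √(99²+1764²) = √3121497 ≈ 1766.8, ∠ = arctan(1764/99) ≈ 86.79°
|L| = 5 · 3.2989e+06 / 5.4987e+09 ≈ 0.0029997
Gain = 20 log₁₀(0.0029997) ≈ -50.46 dB
∠L = 160.29° − 265.49° = -105.20°

-50.5 dB, -105.2°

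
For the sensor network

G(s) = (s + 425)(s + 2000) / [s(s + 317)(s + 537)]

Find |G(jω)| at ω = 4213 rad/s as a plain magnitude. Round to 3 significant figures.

At s = jω = j4213:
zero (s+425): 425 + j4213 → |·| = √(425²+4213²) = √17929994 ≈ 4234.4, ∠ = arctan(4213/425) ≈ 84.24°
zero (s+2000): 2000 + j4213 → |·| = √(2000²+4213²) = √21749369 ≈ 4663.6, ∠ = arctan(4213/2000) ≈ 64.61°
pole (s+317): 317 + j4213 → |·| = √(317²+4213²) = √17849858 ≈ 4224.9, ∠ = arctan(4213/317) ≈ 85.70°
pole (s+537): 537 + j4213 → |·| = √(537²+4213²) = √18037738 ≈ 4247.1, ∠ = arctan(4213/537) ≈ 82.74°
pole at origin: |s| = 4213, ∠ = 90.00° (in denominator)
|G| = 1 · 1.9748e+07 / 7.5596e+10 ≈ 0.00026123

0.000261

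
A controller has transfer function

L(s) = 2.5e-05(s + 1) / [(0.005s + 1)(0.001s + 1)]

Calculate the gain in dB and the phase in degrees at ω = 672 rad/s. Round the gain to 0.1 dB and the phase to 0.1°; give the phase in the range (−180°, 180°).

-48.0 dB, -17.4°

At ω = 672 rad/s:
zero (1 + j672·1) = 1 + j672 → |·| ≈ 672, ∠ ≈ 89.91°
pole (1 + j672·0.005) = 1 + j3.36 → |·| ≈ 3.5057, ∠ ≈ 73.43°
pole (1 + j672·0.001) = 1 + j0.672 → |·| ≈ 1.2048, ∠ ≈ 33.90°
|L| = 2.5e-05 · 672 / (3.5057 · 1.2048) ≈ 0.0039776
Gain = 20 log₁₀(0.0039776) ≈ -48.01 dB
∠L = (89.91°) − (73.43° + 33.90°) = -17.42°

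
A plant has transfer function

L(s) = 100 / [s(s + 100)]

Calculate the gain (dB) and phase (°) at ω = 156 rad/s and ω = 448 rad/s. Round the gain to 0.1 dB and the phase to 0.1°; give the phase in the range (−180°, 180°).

ω = 156: -49.2 dB, -147.3°; ω = 448: -66.3 dB, -167.4°

At s = jω = j156:
pole (s+100): 100 + j156 → |·| = √(100²+156²) = √34336 ≈ 185.3, ∠ = arctan(156/100) ≈ 57.34°
pole at origin: |s| = 156, ∠ = 90.00° (in denominator)
|L| = 100 / 28907 ≈ 0.0034594
Gain = 20 log₁₀(0.0034594) ≈ -49.22 dB
∠L = 0.00° − 147.34° = -147.34°

At s = jω = j448:
pole (s+100): 100 + j448 → |·| = √(100²+448²) = √210704 ≈ 459.03, ∠ = arctan(448/100) ≈ 77.42°
pole at origin: |s| = 448, ∠ = 90.00° (in denominator)
|L| = 100 / 2.0565e+05 ≈ 0.00048626
Gain = 20 log₁₀(0.00048626) ≈ -66.26 dB
∠L = 0.00° − 167.42° = -167.42°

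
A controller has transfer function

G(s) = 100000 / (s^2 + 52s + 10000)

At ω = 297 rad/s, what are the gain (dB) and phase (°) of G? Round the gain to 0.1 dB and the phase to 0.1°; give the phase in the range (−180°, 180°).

At s = jω = j297:
quadratic: (j297)² + 52·j297 + 10000 = -78209 + j15444 → |·| ≈ 79719, ∠ ≈ 168.83°
|G| = 100000 / 79719 ≈ 1.2544
Gain = 20 log₁₀(1.2544) ≈ 1.97 dB
∠G = 0.00° − 168.83° = -168.83°

2.0 dB, -168.8°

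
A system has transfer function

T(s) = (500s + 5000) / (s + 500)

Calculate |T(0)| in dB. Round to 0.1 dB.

20.0 dB

T(0) = 5000 / 500 = 10
20 log₁₀(10) ≈ 20.00 dB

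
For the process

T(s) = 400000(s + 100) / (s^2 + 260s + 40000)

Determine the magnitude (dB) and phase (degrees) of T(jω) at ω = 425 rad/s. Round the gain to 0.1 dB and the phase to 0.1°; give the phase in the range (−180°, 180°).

59.8 dB, -65.1°

At s = jω = j425:
zero (s+100): 100 + j425 → |·| = √(100²+425²) = √190625 ≈ 436.61, ∠ = arctan(425/100) ≈ 76.76°
quadratic: (j425)² + 260·j425 + 40000 = -140625 + j110500 → |·| ≈ 1.7885e+05, ∠ ≈ 141.84°
|T| = 400000 · 436.61 / 1.7885e+05 ≈ 976.48
Gain = 20 log₁₀(976.48) ≈ 59.79 dB
∠T = 76.76° − 141.84° = -65.08°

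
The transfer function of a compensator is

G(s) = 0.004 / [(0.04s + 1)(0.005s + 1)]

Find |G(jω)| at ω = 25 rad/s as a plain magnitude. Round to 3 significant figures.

At ω = 25 rad/s:
pole (1 + j25·0.04) = 1 + j1 → |·| ≈ 1.4142, ∠ ≈ 45.00°
pole (1 + j25·0.005) = 1 + j0.125 → |·| ≈ 1.0078, ∠ ≈ 7.13°
|G| = 0.004 · 1 / (1.4142 · 1.0078) ≈ 0.0028066

0.00281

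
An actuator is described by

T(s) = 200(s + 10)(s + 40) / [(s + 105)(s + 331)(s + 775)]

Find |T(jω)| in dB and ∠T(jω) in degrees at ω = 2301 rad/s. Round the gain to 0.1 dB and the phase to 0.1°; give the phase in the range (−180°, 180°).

At s = jω = j2301:
zero (s+10): 10 + j2301 → |·| = √(10²+2301²) = √5294701 ≈ 2301, ∠ = arctan(2301/10) ≈ 89.75°
zero (s+40): 40 + j2301 → |·| = √(40²+2301²) = √5296201 ≈ 2301.3, ∠ = arctan(2301/40) ≈ 89.00°
pole (s+105): 105 + j2301 → |·| = √(105²+2301²) = √5305626 ≈ 2303.4, ∠ = arctan(2301/105) ≈ 87.39°
pole (s+331): 331 + j2301 → |·| = √(331²+2301²) = √5404162 ≈ 2324.7, ∠ = arctan(2301/331) ≈ 81.81°
pole (s+775): 775 + j2301 → |·| = √(775²+2301²) = √5895226 ≈ 2428, ∠ = arctan(2301/775) ≈ 71.39°
|T| = 200 · 5.2953e+06 / 1.3001e+10 ≈ 0.08146
Gain = 20 log₁₀(0.08146) ≈ -21.78 dB
∠T = 178.75° − 240.59° = -61.84°

-21.8 dB, -61.8°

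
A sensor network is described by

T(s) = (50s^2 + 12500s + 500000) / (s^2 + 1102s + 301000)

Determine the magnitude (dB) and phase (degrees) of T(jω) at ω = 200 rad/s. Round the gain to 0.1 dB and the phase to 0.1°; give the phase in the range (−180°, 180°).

Substitute s = j200:
Numerator: 50(j200)^2 + 12500(j200) + 500000 = -1500000 + j2500000
Denominator: (j200)^2 + 1102(j200) + 301000 = 261000 + j220400
|N| = √(1500000² + 2500000²) ≈ 2.9155e+06, ∠N ≈ 120.96°
|D| = √(261000² + 220400²) ≈ 3.4161e+05, ∠D ≈ 40.18°
|T| = 2.9155e+06 / 3.4161e+05 ≈ 8.5346
Gain = 20 log₁₀(8.5346) ≈ 18.62 dB
∠T = 120.96° − 40.18° = 80.78°

18.6 dB, 80.8°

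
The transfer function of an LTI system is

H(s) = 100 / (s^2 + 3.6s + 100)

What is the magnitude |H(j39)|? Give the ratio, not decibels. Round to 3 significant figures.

0.0700

At s = jω = j39:
quadratic: (j39)² + 3.6·j39 + 100 = -1421 + j140.4 → |·| ≈ 1427.9, ∠ ≈ 174.36°
|H| = 100 / 1427.9 ≈ 0.070033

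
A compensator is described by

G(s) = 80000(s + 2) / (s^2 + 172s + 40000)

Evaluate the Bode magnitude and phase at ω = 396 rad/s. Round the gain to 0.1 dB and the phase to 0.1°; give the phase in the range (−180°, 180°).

47.4 dB, -60.0°

At s = jω = j396:
zero (s+2): 2 + j396 → |·| = √(2²+396²) = √156820 ≈ 396.01, ∠ = arctan(396/2) ≈ 89.71°
quadratic: (j396)² + 172·j396 + 40000 = -116816 + j68112 → |·| ≈ 1.3522e+05, ∠ ≈ 149.75°
|G| = 80000 · 396.01 / 1.3522e+05 ≈ 234.29
Gain = 20 log₁₀(234.29) ≈ 47.40 dB
∠G = 89.71° − 149.75° = -60.04°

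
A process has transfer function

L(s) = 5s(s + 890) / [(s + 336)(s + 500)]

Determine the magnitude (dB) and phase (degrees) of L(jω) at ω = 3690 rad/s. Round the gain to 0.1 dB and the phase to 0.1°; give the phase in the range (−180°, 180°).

14.1 dB, -0.6°

At s = jω = j3690:
zero (s+890): 890 + j3690 → |·| = √(890²+3690²) = √14408200 ≈ 3795.8, ∠ = arctan(3690/890) ≈ 76.44°
zero at origin: s = j3690 → |·| = 3690, ∠ = 90.00°
pole (s+336): 336 + j3690 → |·| = √(336²+3690²) = √13728996 ≈ 3705.3, ∠ = arctan(3690/336) ≈ 84.80°
pole (s+500): 500 + j3690 → |·| = √(500²+3690²) = √13866100 ≈ 3723.7, ∠ = arctan(3690/500) ≈ 82.28°
|L| = 5 · 1.4007e+07 / 1.3797e+07 ≈ 5.0761
Gain = 20 log₁₀(5.0761) ≈ 14.11 dB
∠L = 166.44° − 167.08° = -0.64°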